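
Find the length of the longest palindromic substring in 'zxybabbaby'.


Scanning 'zxybabbaby' for palindromic substrings.
Substring at positions 2-9: 'ybabbaby'.
Check: reverse('ybabbaby') = 'ybabbaby' -> palindrome confirmed.
Neighbouring characters ('x' / '-') break symmetry, so it cannot extend further.
No longer palindromic substring exists; longest length = 8

8


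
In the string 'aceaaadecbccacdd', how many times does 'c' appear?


Scanning 'aceaaadecbccacdd' for 'c':
  Position 1: 'c' -> MATCH (count: 1)
  Position 8: 'c' -> MATCH (count: 2)
  Position 10: 'c' -> MATCH (count: 3)
  Position 11: 'c' -> MATCH (count: 4)
  Position 13: 'c' -> MATCH (count: 5)
Total occurrences of 'c': 5

5


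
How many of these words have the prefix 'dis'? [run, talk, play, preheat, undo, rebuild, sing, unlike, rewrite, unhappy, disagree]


Checking each word for prefix 'dis':
  'run' -> no (count: 0)
  'talk' -> no (count: 0)
  'play' -> no (count: 0)
  'preheat' -> no (count: 0)
  'undo' -> no (count: 0)
  'rebuild' -> no (count: 0)
  'sing' -> no (count: 0)
  'unlike' -> no (count: 0)
  'rewrite' -> no (count: 0)
  'unhappy' -> no (count: 0)
  'disagree' -> YES, starts with 'dis' (count: 1)
Total with prefix 'dis': 1

1


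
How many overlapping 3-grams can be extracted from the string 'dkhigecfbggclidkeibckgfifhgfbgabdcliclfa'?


String 'dkhigecfbggclidkeibckgfifhgfbgabdcliclfa' has length L = 40.
Number of overlapping n-grams = L - n + 1
Substituting: 40 - 3 + 1 = 38

38


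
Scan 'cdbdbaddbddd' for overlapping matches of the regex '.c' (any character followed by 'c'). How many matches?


Pattern: .c means any character followed by 'c'.
Scanning 'cdbdbaddbddd' position-by-position:
  Pos 0: window 'cd' -> no
  Pos 1: window 'db' -> no
  Pos 2: window 'bd' -> no
  Pos 3: window 'db' -> no
  Pos 4: window 'ba' -> no
  Pos 5: window 'ad' -> no
  Pos 6: window 'dd' -> no
  Pos 7: window 'db' -> no
  Pos 8: window 'bd' -> no
  Pos 9: window 'dd' -> no
  Pos 10: window 'dd' -> no
  Pos 11: window 'd' -> no
Total matches: 0

0


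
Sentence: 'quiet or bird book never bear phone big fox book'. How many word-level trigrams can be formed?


Word trigrams from [10] words:
  Trigram 1: (quiet or bird)
  Trigram 2: (or bird book)
  Trigram 3: (bird book never)
  Trigram 4: (book never bear)
  Trigram 5: (never bear phone)
  Trigram 6: (bear phone big)
  Trigram 7: (phone big fox)
  Trigram 8: (big fox book)
Total word trigrams: 10 - 2 = 8

8


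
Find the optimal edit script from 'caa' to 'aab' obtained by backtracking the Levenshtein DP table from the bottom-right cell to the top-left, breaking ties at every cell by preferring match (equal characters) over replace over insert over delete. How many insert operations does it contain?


Edit distance = 2. Backtracking from cell (3, 3) with preference match > replace > insert > delete,
then listing the resulting alignment 'caa' -> 'aab' left to right:
  Step 1: replace c->a
  Step 2: keep 'a'
  Step 3: replace a->b
Total insertions: 0

0


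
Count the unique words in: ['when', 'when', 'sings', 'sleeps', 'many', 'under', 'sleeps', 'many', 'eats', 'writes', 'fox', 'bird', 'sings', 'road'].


Listing all tokens and tracking unique types:
  Token 1: 'when' -> NEW (unique so far: 1)
  Token 2: 'when' -> duplicate (unique so far: 1)
  Token 3: 'sings' -> NEW (unique so far: 2)
  Token 4: 'sleeps' -> NEW (unique so far: 3)
  Token 5: 'many' -> NEW (unique so far: 4)
  Token 6: 'under' -> NEW (unique so far: 5)
  Token 7: 'sleeps' -> duplicate (unique so far: 5)
  Token 8: 'many' -> duplicate (unique so far: 5)
  Token 9: 'eats' -> NEW (unique so far: 6)
  Token 10: 'writes' -> NEW (unique so far: 7)
  Token 11: 'fox' -> NEW (unique so far: 8)
  Token 12: 'bird' -> NEW (unique so far: 9)
  Token 13: 'sings' -> duplicate (unique so far: 9)
  Token 14: 'road' -> NEW (unique so far: 10)
Unique types: ('bird', 'eats', 'fox', 'many', 'road', 'sings', 'sleeps', 'under', 'when', 'writes')
Vocabulary size: 10

10


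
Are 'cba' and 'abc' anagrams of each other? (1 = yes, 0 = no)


Sort characters of 'cba': 'abc'
Sort characters of 'abc': 'abc'
Sorted forms match -> they ARE anagrams
Result: 1

1


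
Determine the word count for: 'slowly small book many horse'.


Counting words by splitting on spaces:
  Word 1: 'slowly'
  Word 2: 'small'
  Word 3: 'book'
  Word 4: 'many'
  Word 5: 'horse'
Total words: 5

5


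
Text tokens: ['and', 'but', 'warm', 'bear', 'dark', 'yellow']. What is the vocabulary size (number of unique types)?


Listing all tokens and tracking unique types:
  Token 1: 'and' -> NEW (unique so far: 1)
  Token 2: 'but' -> NEW (unique so far: 2)
  Token 3: 'warm' -> NEW (unique so far: 3)
  Token 4: 'bear' -> NEW (unique so far: 4)
  Token 5: 'dark' -> NEW (unique so far: 5)
  Token 6: 'yellow' -> NEW (unique so far: 6)
Unique types: ('and', 'bear', 'but', 'dark', 'warm', 'yellow')
Vocabulary size: 6

6


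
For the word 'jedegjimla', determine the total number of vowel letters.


Scanning each character of 'jedegjimla':
  Position 1: 'j' -> consonant (running count: 0)
  Position 2: 'e' -> vowel (running count: 1)
  Position 3: 'd' -> consonant (running count: 1)
  Position 4: 'e' -> vowel (running count: 2)
  Position 5: 'g' -> consonant (running count: 2)
  Position 6: 'j' -> consonant (running count: 2)
  Position 7: 'i' -> vowel (running count: 3)
  Position 8: 'm' -> consonant (running count: 3)
  Position 9: 'l' -> consonant (running count: 3)
  Position 10: 'a' -> vowel (running count: 4)
Total vowels: 4

4


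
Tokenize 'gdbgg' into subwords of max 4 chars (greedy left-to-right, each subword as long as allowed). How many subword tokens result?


'gdbgg' has 5 characters.
Chunking with max size 4:
  Chunk 1: 'gdbg' (positions 0-3)
  Chunk 2: 'g' (positions 4-4)
Total chunks: ceil(5 / 4) = 2

2


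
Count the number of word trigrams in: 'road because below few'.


Word trigrams from [4] words:
  Trigram 1: (road because below)
  Trigram 2: (because below few)
Total word trigrams: 4 - 2 = 2

2


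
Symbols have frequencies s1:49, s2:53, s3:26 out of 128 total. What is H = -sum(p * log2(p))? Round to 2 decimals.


Computing entropy H = -sum(p_i * log2(p_i)):
  s1: p = 49/128 = 0.3828, -p*log2(p) = 0.5303
  s2: p = 53/128 = 0.4141, -p*log2(p) = 0.5267
  s3: p = 26/128 = 0.2031, -p*log2(p) = 0.4671
H = sum of terms = 1.5241
Rounded to 2 decimals: 1.52

1.52


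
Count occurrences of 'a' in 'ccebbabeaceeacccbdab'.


Scanning 'ccebbabeaceeacccbdab' for 'a':
  Position 5: 'a' -> MATCH (count: 1)
  Position 8: 'a' -> MATCH (count: 2)
  Position 12: 'a' -> MATCH (count: 3)
  Position 18: 'a' -> MATCH (count: 4)
Total occurrences of 'a': 4

4


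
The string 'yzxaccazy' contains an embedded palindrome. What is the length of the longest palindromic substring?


Scanning 'yzxaccazy' for palindromic substrings.
Substring at positions 3-6: 'acca'.
Check: reverse('acca') = 'acca' -> palindrome confirmed.
Neighbouring characters ('x' / 'z') break symmetry, so it cannot extend further.
No longer palindromic substring exists; longest length = 4

4


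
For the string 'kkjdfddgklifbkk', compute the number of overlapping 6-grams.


String 'kkjdfddgklifbkk' has length L = 15.
Number of overlapping n-grams = L - n + 1
Substituting: 15 - 6 + 1 = 10

10


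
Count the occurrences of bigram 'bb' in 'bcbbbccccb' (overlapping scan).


Scanning 'bcbbbccccb' for bigram 'bb':
  Position 0: 'bc' -> no
  Position 1: 'cb' -> no
  Position 2: 'bb' -> MATCH
  Position 3: 'bb' -> MATCH
  Position 4: 'bc' -> no
  Position 5: 'cc' -> no
  Position 6: 'cc' -> no
  Position 7: 'cc' -> no
  Position 8: 'cb' -> no
Total matches: 2

2


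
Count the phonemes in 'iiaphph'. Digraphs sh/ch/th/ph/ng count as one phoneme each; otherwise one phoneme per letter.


Parsing 'iiaphph' greedily, digraphs first:
  'i' -> vowel phoneme (phonemes so far: 1)
  'i' -> vowel phoneme (phonemes so far: 2)
  'a' -> vowel phoneme (phonemes so far: 3)
  'ph' -> digraph (1 consonant phoneme) (phonemes so far: 4)
  'ph' -> digraph (1 consonant phoneme) (phonemes so far: 5)
Total phonemes: 5

5


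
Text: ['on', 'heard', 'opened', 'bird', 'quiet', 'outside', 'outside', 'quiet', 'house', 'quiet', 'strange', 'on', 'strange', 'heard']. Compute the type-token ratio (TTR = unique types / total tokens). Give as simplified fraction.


Tokens: 14
Unique types: ('bird', 'heard', 'house', 'on', 'opened', 'outside', 'quiet', 'strange') = 8
TTR = 8/14
Simplify: divide both by 2 -> 4/7
TTR = 4/7

4/7


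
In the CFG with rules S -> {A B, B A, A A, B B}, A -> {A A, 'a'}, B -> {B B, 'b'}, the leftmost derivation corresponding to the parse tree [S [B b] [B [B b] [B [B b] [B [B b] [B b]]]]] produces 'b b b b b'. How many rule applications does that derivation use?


Every bracketed nonterminal node [X ...] in the tree is produced by exactly one rule application.
Reading the tree off as a leftmost derivation:
  Step 1: S  =>  B B   (applied S -> B B)
  Step 2: B B  =>  b B   (applied B -> b)
  Step 3: b B  =>  b B B   (applied B -> B B)
  Step 4: b B B  =>  b b B   (applied B -> b)
  Step 5: b b B  =>  b b B B   (applied B -> B B)
  Step 6: b b B B  =>  b b b B   (applied B -> b)
  Step 7: b b b B  =>  b b b B B   (applied B -> B B)
  Step 8: b b b B B  =>  b b b b B   (applied B -> b)
  Step 9: b b b b B  =>  b b b b b   (applied B -> b)
Final yield: b b b b b
Total rewrite steps: 9

9


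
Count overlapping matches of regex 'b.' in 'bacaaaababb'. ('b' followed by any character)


Pattern: b. means 'b' followed by any character.
Scanning 'bacaaaababb' position-by-position:
  Pos 0: window 'ba' -> MATCH
  Pos 1: window 'ac' -> no
  Pos 2: window 'ca' -> no
  Pos 3: window 'aa' -> no
  Pos 4: window 'aa' -> no
  Pos 5: window 'aa' -> no
  Pos 6: window 'ab' -> no
  Pos 7: window 'ba' -> MATCH
  Pos 8: window 'ab' -> no
  Pos 9: window 'bb' -> MATCH
  Pos 10: window 'b' -> no
Total matches: 3

3


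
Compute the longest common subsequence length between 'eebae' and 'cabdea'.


DP table for LCS of 'eebae' and 'cabdea':
       c  a  b  d  e  a
    0  0  0  0  0  0  0
  e 0  0  0  0  0  1  1
  e 0  0  0  0  0  1  1
  b 0  0  0  1  1  1  1
  a 0  0  1  1  1  1  2
  e 0  0  1  1  1  2  2
LCS: 'ea'
LCS length = 2

2


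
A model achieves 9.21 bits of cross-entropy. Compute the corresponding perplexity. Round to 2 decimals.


Perplexity formula: PP = 2^H
H = 9.21
PP = 2^9.21
Decompose: 2^9.21 = 2^9 * 2^0.21
2^9 = 512, 2^0.21 ~ 1.1566882
PP ~ 512 * 1.1566882 = 592.2243584
Rounded to 2 decimals: 592.22

592.22


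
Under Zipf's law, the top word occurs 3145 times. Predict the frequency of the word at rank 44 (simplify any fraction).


Zipf's law: freq(rank) = f1 / rank
f1 = 3145, rank = 44
freq = 3145 / 44
GCD(3145, 44) = 1
Simplified: 3145/44

3145/44


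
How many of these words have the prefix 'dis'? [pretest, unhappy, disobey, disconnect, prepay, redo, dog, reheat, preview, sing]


Checking each word for prefix 'dis':
  'pretest' -> no (count: 0)
  'unhappy' -> no (count: 0)
  'disobey' -> YES, starts with 'dis' (count: 1)
  'disconnect' -> YES, starts with 'dis' (count: 2)
  'prepay' -> no (count: 2)
  'redo' -> no (count: 2)
  'dog' -> no (count: 2)
  'reheat' -> no (count: 2)
  'preview' -> no (count: 2)
  'sing' -> no (count: 2)
Total with prefix 'dis': 2

2


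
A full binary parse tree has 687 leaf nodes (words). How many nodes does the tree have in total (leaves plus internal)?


Leaf nodes (terminals): 687
Internal nodes = n - 1 = 687 - 1 = 686
Total = leaves + internal = 687 + 686 = 1373

1373


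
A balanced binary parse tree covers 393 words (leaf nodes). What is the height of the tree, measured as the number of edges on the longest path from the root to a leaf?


In a balanced binary tree with n leaves the deepest leaf is ceil(log2(n)) edges below the root.
log2(393) = 8.6184
ceil(8.6184) = 9
height (edges) = 9

9


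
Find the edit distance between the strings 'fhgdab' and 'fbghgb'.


Building DP table for s1='fhgdab' (len 6) and s2='fbghgb' (len 6):
       f  b  g  h  g  b
    0  1  2  3  4  5  6
  f 1  0  1  2  3  4  5
  h 2  1  1  2  2  3  4
  g 3  2  2  1  2  2  3
  d 4  3  3  2  2  3  3
  a 5  4  4  3  3  3  4
  b 6  5  4  4  4  4  3
Edit distance = dp[6][6] = 3

3


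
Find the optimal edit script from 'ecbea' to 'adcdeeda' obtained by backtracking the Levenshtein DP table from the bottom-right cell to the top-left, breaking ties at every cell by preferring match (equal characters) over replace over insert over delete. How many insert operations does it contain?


Edit distance = 5. Backtracking from cell (5, 8) with preference match > replace > insert > delete,
then listing the resulting alignment 'ecbea' -> 'adcdeeda' left to right:
  Step 1: insert 'a' [insertion #1]
  Step 2: replace e->d
  Step 3: keep 'c'
  Step 4: insert 'd' [insertion #2]
  Step 5: replace b->e
  Step 6: keep 'e'
  Step 7: insert 'd' [insertion #3]
  Step 8: keep 'a'
Total insertions: 3

3


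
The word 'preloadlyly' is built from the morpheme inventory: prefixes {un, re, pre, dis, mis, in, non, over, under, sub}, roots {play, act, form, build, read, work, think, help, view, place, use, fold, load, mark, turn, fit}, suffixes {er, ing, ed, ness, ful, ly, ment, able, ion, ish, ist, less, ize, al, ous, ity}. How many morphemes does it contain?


Segmenting 'preloadlyly' against the inventory:
  'pre' -> prefix (morpheme 1)
  'load' -> root (morpheme 2)
  'ly' -> suffix (morpheme 3)
  'ly' -> suffix (morpheme 4)
Total morphemes: 4

4


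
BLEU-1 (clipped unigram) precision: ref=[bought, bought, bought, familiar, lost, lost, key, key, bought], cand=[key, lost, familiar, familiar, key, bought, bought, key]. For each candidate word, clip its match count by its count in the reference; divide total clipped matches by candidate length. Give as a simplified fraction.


Reference word counts: {'bought': 4, 'familiar': 1, 'key': 2, 'lost': 2}
Checking each candidate word (with clipping):
  'key' -> in reference (ref count 2, used 1/2) -> match (matches: 1)
  'lost' -> in reference (ref count 2, used 1/2) -> match (matches: 2)
  'familiar' -> in reference (ref count 1, used 1/1) -> match (matches: 3)
  'familiar' -> ref count 1 already used up (1/1) -> clipped, no match (matches: 3)
  'key' -> in reference (ref count 2, used 2/2) -> match (matches: 4)
  'bought' -> in reference (ref count 4, used 1/4) -> match (matches: 5)
  'bought' -> in reference (ref count 4, used 2/4) -> match (matches: 6)
  'key' -> ref count 2 already used up (2/2) -> clipped, no match (matches: 6)
Clipped matches: 6, Candidate length: 8
Precision = 6/8 = 3/4

3/4


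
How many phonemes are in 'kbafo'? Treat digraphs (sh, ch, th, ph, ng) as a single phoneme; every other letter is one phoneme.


Parsing 'kbafo' greedily, digraphs first:
  'k' -> consonant phoneme (phonemes so far: 1)
  'b' -> consonant phoneme (phonemes so far: 2)
  'a' -> vowel phoneme (phonemes so far: 3)
  'f' -> consonant phoneme (phonemes so far: 4)
  'o' -> vowel phoneme (phonemes so far: 5)
Total phonemes: 5

5


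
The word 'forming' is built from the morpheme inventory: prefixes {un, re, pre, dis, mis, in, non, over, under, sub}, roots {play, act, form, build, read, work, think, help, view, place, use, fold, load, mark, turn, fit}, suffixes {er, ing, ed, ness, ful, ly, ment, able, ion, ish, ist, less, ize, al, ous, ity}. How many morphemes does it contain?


Segmenting 'forming' against the inventory:
  'form' -> root (morpheme 1)
  'ing' -> suffix (morpheme 2)
Total morphemes: 2

2


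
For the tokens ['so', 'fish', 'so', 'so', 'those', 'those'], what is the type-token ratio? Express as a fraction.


Tokens: 6
Unique types: ('fish', 'so', 'those') = 3
TTR = 3/6
Simplify: divide both by 3 -> 1/2
TTR = 1/2

1/2


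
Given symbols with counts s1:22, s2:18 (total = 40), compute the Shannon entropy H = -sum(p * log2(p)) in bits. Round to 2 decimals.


Computing entropy H = -sum(p_i * log2(p_i)):
  s1: p = 22/40 = 0.5500, -p*log2(p) = 0.4744
  s2: p = 18/40 = 0.4500, -p*log2(p) = 0.5184
H = sum of terms = 0.9928
Rounded to 2 decimals: 0.99

0.99


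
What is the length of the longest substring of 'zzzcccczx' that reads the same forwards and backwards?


Scanning 'zzzcccczx' for palindromic substrings.
Substring at positions 2-7: 'zccccz'.
Check: reverse('zccccz') = 'zccccz' -> palindrome confirmed.
Neighbouring characters ('z' / 'x') break symmetry, so it cannot extend further.
No longer palindromic substring exists; longest length = 6

6


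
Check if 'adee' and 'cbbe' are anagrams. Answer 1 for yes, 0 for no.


Sort characters of 'adee': 'adee'
Sort characters of 'cbbe': 'bbce'
Sorted forms differ -> they are NOT anagrams
Result: 0

0


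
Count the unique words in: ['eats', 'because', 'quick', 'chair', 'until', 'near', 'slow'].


Listing all tokens and tracking unique types:
  Token 1: 'eats' -> NEW (unique so far: 1)
  Token 2: 'because' -> NEW (unique so far: 2)
  Token 3: 'quick' -> NEW (unique so far: 3)
  Token 4: 'chair' -> NEW (unique so far: 4)
  Token 5: 'until' -> NEW (unique so far: 5)
  Token 6: 'near' -> NEW (unique so far: 6)
  Token 7: 'slow' -> NEW (unique so far: 7)
Unique types: ('because', 'chair', 'eats', 'near', 'quick', 'slow', 'until')
Vocabulary size: 7

7


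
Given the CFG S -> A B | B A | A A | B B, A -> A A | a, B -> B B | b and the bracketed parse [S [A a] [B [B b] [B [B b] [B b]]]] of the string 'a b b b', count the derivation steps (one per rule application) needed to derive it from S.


Every bracketed nonterminal node [X ...] in the tree is produced by exactly one rule application.
Reading the tree off as a leftmost derivation:
  Step 1: S  =>  A B   (applied S -> A B)
  Step 2: A B  =>  a B   (applied A -> a)
  Step 3: a B  =>  a B B   (applied B -> B B)
  Step 4: a B B  =>  a b B   (applied B -> b)
  Step 5: a b B  =>  a b B B   (applied B -> B B)
  Step 6: a b B B  =>  a b b B   (applied B -> b)
  Step 7: a b b B  =>  a b b b   (applied B -> b)
Final yield: a b b b
Total rewrite steps: 7

7


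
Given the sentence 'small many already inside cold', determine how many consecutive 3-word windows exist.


Word trigrams from [5] words:
  Trigram 1: (small many already)
  Trigram 2: (many already inside)
  Trigram 3: (already inside cold)
Total word trigrams: 5 - 2 = 3

3


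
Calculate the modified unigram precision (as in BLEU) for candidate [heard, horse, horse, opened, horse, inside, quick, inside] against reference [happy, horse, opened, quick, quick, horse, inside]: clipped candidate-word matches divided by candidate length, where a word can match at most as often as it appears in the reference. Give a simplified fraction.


Reference word counts: {'happy': 1, 'horse': 2, 'inside': 1, 'opened': 1, 'quick': 2}
Checking each candidate word (with clipping):
  'heard' -> not in reference -> no match (matches: 0)
  'horse' -> in reference (ref count 2, used 1/2) -> match (matches: 1)
  'horse' -> in reference (ref count 2, used 2/2) -> match (matches: 2)
  'opened' -> in reference (ref count 1, used 1/1) -> match (matches: 3)
  'horse' -> ref count 2 already used up (2/2) -> clipped, no match (matches: 3)
  'inside' -> in reference (ref count 1, used 1/1) -> match (matches: 4)
  'quick' -> in reference (ref count 2, used 1/2) -> match (matches: 5)
  'inside' -> ref count 1 already used up (1/1) -> clipped, no match (matches: 5)
Clipped matches: 5, Candidate length: 8
Precision = 5/8

5/8


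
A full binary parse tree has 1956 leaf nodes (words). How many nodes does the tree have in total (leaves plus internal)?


Leaf nodes (terminals): 1956
Internal nodes = n - 1 = 1956 - 1 = 1955
Total = leaves + internal = 1956 + 1955 = 3911

3911


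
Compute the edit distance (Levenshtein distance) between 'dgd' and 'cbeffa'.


Building DP table for s1='dgd' (len 3) and s2='cbeffa' (len 6):
       c  b  e  f  f  a
    0  1  2  3  4  5  6
  d 1  1  2  3  4  5  6
  g 2  2  2  3  4  5  6
  d 3  3  3  3  4  5  6
Edit distance = dp[3][6] = 6

6


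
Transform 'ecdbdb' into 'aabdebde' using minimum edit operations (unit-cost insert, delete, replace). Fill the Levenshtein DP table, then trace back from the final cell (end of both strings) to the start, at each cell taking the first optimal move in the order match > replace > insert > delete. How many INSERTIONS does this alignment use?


Edit distance = 5. Backtracking from cell (6, 8) with preference match > replace > insert > delete,
then listing the resulting alignment 'ecdbdb' -> 'aabdebde' left to right:
  Step 1: insert 'a' [insertion #1]
  Step 2: replace e->a
  Step 3: replace c->b
  Step 4: keep 'd'
  Step 5: insert 'e' [insertion #2]
  Step 6: keep 'b'
  Step 7: keep 'd'
  Step 8: replace b->e
Total insertions: 2

2


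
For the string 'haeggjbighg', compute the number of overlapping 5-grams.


String 'haeggjbighg' has length L = 11.
Number of overlapping n-grams = L - n + 1
Substituting: 11 - 5 + 1 = 7

7


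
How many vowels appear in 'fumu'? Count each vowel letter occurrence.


Scanning each character of 'fumu':
  Position 1: 'f' -> consonant (running count: 0)
  Position 2: 'u' -> vowel (running count: 1)
  Position 3: 'm' -> consonant (running count: 1)
  Position 4: 'u' -> vowel (running count: 2)
Total vowels: 2

2


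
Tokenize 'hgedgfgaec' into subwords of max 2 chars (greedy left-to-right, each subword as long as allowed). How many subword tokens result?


'hgedgfgaec' has 10 characters.
Chunking with max size 2:
  Chunk 1: 'hg' (positions 0-1)
  Chunk 2: 'ed' (positions 2-3)
  Chunk 3: 'gf' (positions 4-5)
  Chunk 4: 'ga' (positions 6-7)
  Chunk 5: 'ec' (positions 8-9)
Total chunks: ceil(10 / 2) = 5

5


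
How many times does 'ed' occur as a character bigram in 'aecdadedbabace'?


Scanning 'aecdadedbabace' for bigram 'ed':
  Position 0: 'ae' -> no
  Position 1: 'ec' -> no
  Position 2: 'cd' -> no
  Position 3: 'da' -> no
  Position 4: 'ad' -> no
  Position 5: 'de' -> no
  Position 6: 'ed' -> MATCH
  Position 7: 'db' -> no
  Position 8: 'ba' -> no
  Position 9: 'ab' -> no
  Position 10: 'ba' -> no
  Position 11: 'ac' -> no
  Position 12: 'ce' -> no
Total matches: 1

1


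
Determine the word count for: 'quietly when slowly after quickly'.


Counting words by splitting on spaces:
  Word 1: 'quietly'
  Word 2: 'when'
  Word 3: 'slowly'
  Word 4: 'after'
  Word 5: 'quickly'
Total words: 5

5


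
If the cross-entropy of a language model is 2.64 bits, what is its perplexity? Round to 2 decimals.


Perplexity formula: PP = 2^H
H = 2.64
PP = 2^2.64
Decompose: 2^2.64 = 2^2 * 2^0.64
2^2 = 4, 2^0.64 ~ 1.5583292
PP ~ 4 * 1.5583292 = 6.2333168
Rounded to 2 decimals: 6.23

6.23


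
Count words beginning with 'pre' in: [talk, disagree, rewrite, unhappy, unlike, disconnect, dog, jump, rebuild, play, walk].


Checking each word for prefix 'pre':
  'talk' -> no (count: 0)
  'disagree' -> no (count: 0)
  'rewrite' -> no (count: 0)
  'unhappy' -> no (count: 0)
  'unlike' -> no (count: 0)
  'disconnect' -> no (count: 0)
  'dog' -> no (count: 0)
  'jump' -> no (count: 0)
  'rebuild' -> no (count: 0)
  'play' -> no (count: 0)
  'walk' -> no (count: 0)
Total with prefix 'pre': 0

0


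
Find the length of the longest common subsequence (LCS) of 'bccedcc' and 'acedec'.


DP table for LCS of 'bccedcc' and 'acedec':
       a  c  e  d  e  c
    0  0  0  0  0  0  0
  b 0  0  0  0  0  0  0
  c 0  0  1  1  1  1  1
  c 0  0  1  1  1  1  2
  e 0  0  1  2  2  2  2
  d 0  0  1  2  3  3  3
  c 0  0  1  2  3  3  4
  c 0  0  1  2  3  3  4
LCS: 'cedc'
LCS length = 4

4


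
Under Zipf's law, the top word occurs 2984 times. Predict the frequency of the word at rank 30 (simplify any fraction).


Zipf's law: freq(rank) = f1 / rank
f1 = 2984, rank = 30
freq = 2984 / 30
GCD(2984, 30) = 2
Simplified: 1492/15

1492/15


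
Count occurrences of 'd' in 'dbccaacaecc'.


Scanning 'dbccaacaecc' for 'd':
  Position 0: 'd' -> MATCH (count: 1)
Total occurrences of 'd': 1

1


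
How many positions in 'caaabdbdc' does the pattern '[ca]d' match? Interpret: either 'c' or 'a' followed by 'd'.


Pattern: [ca]d means either 'c' or 'a' followed by 'd'.
Scanning 'caaabdbdc' position-by-position:
  Pos 0: window 'ca' -> no
  Pos 1: window 'aa' -> no
  Pos 2: window 'aa' -> no
  Pos 3: window 'ab' -> no
  Pos 4: window 'bd' -> no
  Pos 5: window 'db' -> no
  Pos 6: window 'bd' -> no
  Pos 7: window 'dc' -> no
  Pos 8: window 'c' -> no
Total matches: 0

0


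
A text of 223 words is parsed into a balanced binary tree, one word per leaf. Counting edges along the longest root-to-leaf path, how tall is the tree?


In a balanced binary tree with n leaves the deepest leaf is ceil(log2(n)) edges below the root.
log2(223) = 7.8009
ceil(7.8009) = 8
height (edges) = 8

8


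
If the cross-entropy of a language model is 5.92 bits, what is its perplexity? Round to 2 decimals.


Perplexity formula: PP = 2^H
H = 5.92
PP = 2^5.92
Decompose: 2^5.92 = 2^5 * 2^0.92
2^5 = 32, 2^0.92 ~ 1.8921153
PP ~ 32 * 1.8921153 = 60.5476896
Rounded to 2 decimals: 60.55

60.55


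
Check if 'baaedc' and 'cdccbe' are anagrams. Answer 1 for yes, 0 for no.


Sort characters of 'baaedc': 'aabcde'
Sort characters of 'cdccbe': 'bcccde'
Sorted forms differ -> they are NOT anagrams
Result: 0

0


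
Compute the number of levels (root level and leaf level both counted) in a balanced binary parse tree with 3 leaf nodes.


In a balanced binary tree with n leaves the deepest leaf is ceil(log2(n)) edges below the root,
so counting node levels inclusive of root and leaves gives ceil(log2(n)) + 1 levels.
log2(3) = 1.5850
ceil(1.5850) = 2
levels = 2 + 1 = 3

3


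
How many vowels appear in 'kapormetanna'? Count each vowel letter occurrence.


Scanning each character of 'kapormetanna':
  Position 1: 'k' -> consonant (running count: 0)
  Position 2: 'a' -> vowel (running count: 1)
  Position 3: 'p' -> consonant (running count: 1)
  Position 4: 'o' -> vowel (running count: 2)
  Position 5: 'r' -> consonant (running count: 2)
  Position 6: 'm' -> consonant (running count: 2)
  Position 7: 'e' -> vowel (running count: 3)
  Position 8: 't' -> consonant (running count: 3)
  Position 9: 'a' -> vowel (running count: 4)
  Position 10: 'n' -> consonant (running count: 4)
  Position 11: 'n' -> consonant (running count: 4)
  Position 12: 'a' -> vowel (running count: 5)
Total vowels: 5

5


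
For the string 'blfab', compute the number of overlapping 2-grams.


String 'blfab' has length L = 5.
Number of overlapping n-grams = L - n + 1
Substituting: 5 - 2 + 1 = 4

4


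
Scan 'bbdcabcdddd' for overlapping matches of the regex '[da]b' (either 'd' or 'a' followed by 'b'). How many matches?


Pattern: [da]b means either 'd' or 'a' followed by 'b'.
Scanning 'bbdcabcdddd' position-by-position:
  Pos 0: window 'bb' -> no
  Pos 1: window 'bd' -> no
  Pos 2: window 'dc' -> no
  Pos 3: window 'ca' -> no
  Pos 4: window 'ab' -> MATCH
  Pos 5: window 'bc' -> no
  Pos 6: window 'cd' -> no
  Pos 7: window 'dd' -> no
  Pos 8: window 'dd' -> no
  Pos 9: window 'dd' -> no
  Pos 10: window 'd' -> no
Total matches: 1

1


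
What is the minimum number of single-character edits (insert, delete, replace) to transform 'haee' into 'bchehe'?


Building DP table for s1='haee' (len 4) and s2='bchehe' (len 6):
       b  c  h  e  h  e
    0  1  2  3  4  5  6
  h 1  1  2  2  3  4  5
  a 2  2  2  3  3  4  5
  e 3  3  3  3  3  4  4
  e 4  4  4  4  3  4  4
Edit distance = dp[4][6] = 4

4


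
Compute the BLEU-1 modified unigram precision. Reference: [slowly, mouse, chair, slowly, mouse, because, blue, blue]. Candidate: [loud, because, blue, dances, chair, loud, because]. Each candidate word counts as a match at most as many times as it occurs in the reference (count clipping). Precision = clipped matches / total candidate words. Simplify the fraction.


Reference word counts: {'because': 1, 'blue': 2, 'chair': 1, 'mouse': 2, 'slowly': 2}
Checking each candidate word (with clipping):
  'loud' -> not in reference -> no match (matches: 0)
  'because' -> in reference (ref count 1, used 1/1) -> match (matches: 1)
  'blue' -> in reference (ref count 2, used 1/2) -> match (matches: 2)
  'dances' -> not in reference -> no match (matches: 2)
  'chair' -> in reference (ref count 1, used 1/1) -> match (matches: 3)
  'loud' -> not in reference -> no match (matches: 3)
  'because' -> ref count 1 already used up (1/1) -> clipped, no match (matches: 3)
Clipped matches: 3, Candidate length: 7
Precision = 3/7

3/7


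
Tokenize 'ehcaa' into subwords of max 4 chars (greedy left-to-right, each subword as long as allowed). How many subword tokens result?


'ehcaa' has 5 characters.
Chunking with max size 4:
  Chunk 1: 'ehca' (positions 0-3)
  Chunk 2: 'a' (positions 4-4)
Total chunks: ceil(5 / 4) = 2

2


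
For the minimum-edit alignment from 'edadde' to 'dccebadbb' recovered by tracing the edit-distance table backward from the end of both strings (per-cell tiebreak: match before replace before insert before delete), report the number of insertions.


Edit distance = 6. Backtracking from cell (6, 9) with preference match > replace > insert > delete,
then listing the resulting alignment 'edadde' -> 'dccebadbb' left to right:
  Step 1: insert 'd' [insertion #1]
  Step 2: insert 'c' [insertion #2]
  Step 3: insert 'c' [insertion #3]
  Step 4: keep 'e'
  Step 5: replace d->b
  Step 6: keep 'a'
  Step 7: keep 'd'
  Step 8: replace d->b
  Step 9: replace e->b
Total insertions: 3

3


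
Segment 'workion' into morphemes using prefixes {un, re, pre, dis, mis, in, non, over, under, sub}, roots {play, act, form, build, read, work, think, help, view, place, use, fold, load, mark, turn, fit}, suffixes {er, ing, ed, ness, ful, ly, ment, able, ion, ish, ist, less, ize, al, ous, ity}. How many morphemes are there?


Segmenting 'workion' against the inventory:
  'work' -> root (morpheme 1)
  'ion' -> suffix (morpheme 2)
Total morphemes: 2

2


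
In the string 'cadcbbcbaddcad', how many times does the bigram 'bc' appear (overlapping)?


Scanning 'cadcbbcbaddcad' for bigram 'bc':
  Position 0: 'ca' -> no
  Position 1: 'ad' -> no
  Position 2: 'dc' -> no
  Position 3: 'cb' -> no
  Position 4: 'bb' -> no
  Position 5: 'bc' -> MATCH
  Position 6: 'cb' -> no
  Position 7: 'ba' -> no
  Position 8: 'ad' -> no
  Position 9: 'dd' -> no
  Position 10: 'dc' -> no
  Position 11: 'ca' -> no
  Position 12: 'ad' -> no
Total matches: 1

1


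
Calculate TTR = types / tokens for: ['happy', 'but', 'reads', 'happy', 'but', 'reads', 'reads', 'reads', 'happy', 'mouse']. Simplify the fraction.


Tokens: 10
Unique types: ('but', 'happy', 'mouse', 'reads') = 4
TTR = 4/10
Simplify: divide both by 2 -> 2/5
TTR = 2/5

2/5


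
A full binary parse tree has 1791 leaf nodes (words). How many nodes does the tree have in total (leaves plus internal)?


Leaf nodes (terminals): 1791
Internal nodes = n - 1 = 1791 - 1 = 1790
Total = leaves + internal = 1791 + 1790 = 3581

3581


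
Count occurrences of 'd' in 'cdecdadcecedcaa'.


Scanning 'cdecdadcecedcaa' for 'd':
  Position 1: 'd' -> MATCH (count: 1)
  Position 4: 'd' -> MATCH (count: 2)
  Position 6: 'd' -> MATCH (count: 3)
  Position 11: 'd' -> MATCH (count: 4)
Total occurrences of 'd': 4

4


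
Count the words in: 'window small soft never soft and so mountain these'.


Counting words by splitting on spaces:
  Word 1: 'window'
  Word 2: 'small'
  Word 3: 'soft'
  Word 4: 'never'
  Word 5: 'soft'
  Word 6: 'and'
  Word 7: 'so'
  Word 8: 'mountain'
  Word 9: 'these'
Total words: 9

9


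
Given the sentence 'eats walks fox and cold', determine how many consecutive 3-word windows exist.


Word trigrams from [5] words:
  Trigram 1: (eats walks fox)
  Trigram 2: (walks fox and)
  Trigram 3: (fox and cold)
Total word trigrams: 5 - 2 = 3

3


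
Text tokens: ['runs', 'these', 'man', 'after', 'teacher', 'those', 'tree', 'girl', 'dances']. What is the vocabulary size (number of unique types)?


Listing all tokens and tracking unique types:
  Token 1: 'runs' -> NEW (unique so far: 1)
  Token 2: 'these' -> NEW (unique so far: 2)
  Token 3: 'man' -> NEW (unique so far: 3)
  Token 4: 'after' -> NEW (unique so far: 4)
  Token 5: 'teacher' -> NEW (unique so far: 5)
  Token 6: 'those' -> NEW (unique so far: 6)
  Token 7: 'tree' -> NEW (unique so far: 7)
  Token 8: 'girl' -> NEW (unique so far: 8)
  Token 9: 'dances' -> NEW (unique so far: 9)
Unique types: ('after', 'dances', 'girl', 'man', 'runs', 'teacher', 'these', 'those', 'tree')
Vocabulary size: 9

9


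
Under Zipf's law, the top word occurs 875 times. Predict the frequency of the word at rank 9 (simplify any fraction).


Zipf's law: freq(rank) = f1 / rank
f1 = 875, rank = 9
freq = 875 / 9
GCD(875, 9) = 1
Simplified: 875/9

875/9


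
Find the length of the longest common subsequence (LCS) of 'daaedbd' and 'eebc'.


DP table for LCS of 'daaedbd' and 'eebc':
       e  e  b  c
    0  0  0  0  0
  d 0  0  0  0  0
  a 0  0  0  0  0
  a 0  0  0  0  0
  e 0  1  1  1  1
  d 0  1  1  1  1
  b 0  1  1  2  2
  d 0  1  1  2  2
LCS: 'eb'
LCS length = 2

2


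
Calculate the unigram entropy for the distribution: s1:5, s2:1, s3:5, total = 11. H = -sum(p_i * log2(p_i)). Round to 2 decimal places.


Computing entropy H = -sum(p_i * log2(p_i)):
  s1: p = 5/11 = 0.4545, -p*log2(p) = 0.5170
  s2: p = 1/11 = 0.0909, -p*log2(p) = 0.3145
  s3: p = 5/11 = 0.4545, -p*log2(p) = 0.5170
H = sum of terms = 1.3485
Rounded to 2 decimals: 1.35

1.35


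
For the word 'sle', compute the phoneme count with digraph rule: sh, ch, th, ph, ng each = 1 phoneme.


Parsing 'sle' greedily, digraphs first:
  's' -> consonant phoneme (phonemes so far: 1)
  'l' -> consonant phoneme (phonemes so far: 2)
  'e' -> vowel phoneme (phonemes so far: 3)
Total phonemes: 3

3


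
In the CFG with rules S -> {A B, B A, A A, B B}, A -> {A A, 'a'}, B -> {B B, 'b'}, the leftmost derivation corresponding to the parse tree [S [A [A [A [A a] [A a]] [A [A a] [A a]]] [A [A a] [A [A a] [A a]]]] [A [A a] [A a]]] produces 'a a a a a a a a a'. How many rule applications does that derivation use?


Every bracketed nonterminal node [X ...] in the tree is produced by exactly one rule application.
Reading the tree off as a leftmost derivation:
  Step 1: S  =>  A A   (applied S -> A A)
  Step 2: A A  =>  A A A   (applied A -> A A)
  Step 3: A A A  =>  A A A A   (applied A -> A A)
  Step 4: A A A A  =>  A A A A A   (applied A -> A A)
  Step 5: A A A A A  =>  a A A A A   (applied A -> a)
  Step 6: a A A A A  =>  a a A A A   (applied A -> a)
  Step 7: a a A A A  =>  a a A A A A   (applied A -> A A)
  Step 8: a a A A A A  =>  a a a A A A   (applied A -> a)
  Step 9: a a a A A A  =>  a a a a A A   (applied A -> a)
  Step 10: a a a a A A  =>  a a a a A A A   (applied A -> A A)
  Step 11: a a a a A A A  =>  a a a a a A A   (applied A -> a)
  Step 12: a a a a a A A  =>  a a a a a A A A   (applied A -> A A)
  Step 13: a a a a a A A A  =>  a a a a a a A A   (applied A -> a)
  Step 14: a a a a a a A A  =>  a a a a a a a A   (applied A -> a)
  Step 15: a a a a a a a A  =>  a a a a a a a A A   (applied A -> A A)
  Step 16: a a a a a a a A A  =>  a a a a a a a a A   (applied A -> a)
  Step 17: a a a a a a a a A  =>  a a a a a a a a a   (applied A -> a)
Final yield: a a a a a a a a a
Total rewrite steps: 17

17


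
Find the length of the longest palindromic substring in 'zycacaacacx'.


Scanning 'zycacaacacx' for palindromic substrings.
Substring at positions 2-9: 'cacaacac'.
Check: reverse('cacaacac') = 'cacaacac' -> palindrome confirmed.
Neighbouring characters ('y' / 'x') break symmetry, so it cannot extend further.
No longer palindromic substring exists; longest length = 8

8


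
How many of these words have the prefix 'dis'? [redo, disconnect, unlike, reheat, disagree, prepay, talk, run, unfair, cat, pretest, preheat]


Checking each word for prefix 'dis':
  'redo' -> no (count: 0)
  'disconnect' -> YES, starts with 'dis' (count: 1)
  'unlike' -> no (count: 1)
  'reheat' -> no (count: 1)
  'disagree' -> YES, starts with 'dis' (count: 2)
  'prepay' -> no (count: 2)
  'talk' -> no (count: 2)
  'run' -> no (count: 2)
  'unfair' -> no (count: 2)
  'cat' -> no (count: 2)
  'pretest' -> no (count: 2)
  'preheat' -> no (count: 2)
Total with prefix 'dis': 2

2


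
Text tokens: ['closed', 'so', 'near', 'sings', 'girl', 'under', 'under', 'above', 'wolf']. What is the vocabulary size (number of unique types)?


Listing all tokens and tracking unique types:
  Token 1: 'closed' -> NEW (unique so far: 1)
  Token 2: 'so' -> NEW (unique so far: 2)
  Token 3: 'near' -> NEW (unique so far: 3)
  Token 4: 'sings' -> NEW (unique so far: 4)
  Token 5: 'girl' -> NEW (unique so far: 5)
  Token 6: 'under' -> NEW (unique so far: 6)
  Token 7: 'under' -> duplicate (unique so far: 6)
  Token 8: 'above' -> NEW (unique so far: 7)
  Token 9: 'wolf' -> NEW (unique so far: 8)
Unique types: ('above', 'closed', 'girl', 'near', 'sings', 'so', 'under', 'wolf')
Vocabulary size: 8

8


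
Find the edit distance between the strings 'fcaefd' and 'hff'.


Building DP table for s1='fcaefd' (len 6) and s2='hff' (len 3):
       h  f  f
    0  1  2  3
  f 1  1  1  2
  c 2  2  2  2
  a 3  3  3  3
  e 4  4  4  4
  f 5  5  4  4
  d 6  6  5  5
Edit distance = dp[6][3] = 5

5


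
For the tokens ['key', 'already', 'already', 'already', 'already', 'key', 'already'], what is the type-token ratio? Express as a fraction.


Tokens: 7
Unique types: ('already', 'key') = 2
TTR = 2/7
Already in lowest terms.

2/7


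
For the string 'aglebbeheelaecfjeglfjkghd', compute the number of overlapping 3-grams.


String 'aglebbeheelaecfjeglfjkghd' has length L = 25.
Number of overlapping n-grams = L - n + 1
Substituting: 25 - 3 + 1 = 23

23


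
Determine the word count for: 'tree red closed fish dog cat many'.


Counting words by splitting on spaces:
  Word 1: 'tree'
  Word 2: 'red'
  Word 3: 'closed'
  Word 4: 'fish'
  Word 5: 'dog'
  Word 6: 'cat'
  Word 7: 'many'
Total words: 7

7


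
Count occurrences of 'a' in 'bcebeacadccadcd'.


Scanning 'bcebeacadccadcd' for 'a':
  Position 5: 'a' -> MATCH (count: 1)
  Position 7: 'a' -> MATCH (count: 2)
  Position 11: 'a' -> MATCH (count: 3)
Total occurrences of 'a': 3

3


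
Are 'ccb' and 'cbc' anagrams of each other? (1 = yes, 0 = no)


Sort characters of 'ccb': 'bcc'
Sort characters of 'cbc': 'bcc'
Sorted forms match -> they ARE anagrams
Result: 1

1


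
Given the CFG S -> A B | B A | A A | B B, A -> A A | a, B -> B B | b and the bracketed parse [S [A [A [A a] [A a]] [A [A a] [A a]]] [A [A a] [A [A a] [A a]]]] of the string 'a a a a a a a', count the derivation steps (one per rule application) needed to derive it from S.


Every bracketed nonterminal node [X ...] in the tree is produced by exactly one rule application.
Reading the tree off as a leftmost derivation:
  Step 1: S  =>  A A   (applied S -> A A)
  Step 2: A A  =>  A A A   (applied A -> A A)
  Step 3: A A A  =>  A A A A   (applied A -> A A)
  Step 4: A A A A  =>  a A A A   (applied A -> a)
  Step 5: a A A A  =>  a a A A   (applied A -> a)
  Step 6: a a A A  =>  a a A A A   (applied A -> A A)
  Step 7: a a A A A  =>  a a a A A   (applied A -> a)
  Step 8: a a a A A  =>  a a a a A   (applied A -> a)
  Step 9: a a a a A  =>  a a a a A A   (applied A -> A A)
  Step 10: a a a a A A  =>  a a a a a A   (applied A -> a)
  Step 11: a a a a a A  =>  a a a a a A A   (applied A -> A A)
  Step 12: a a a a a A A  =>  a a a a a a A   (applied A -> a)
  Step 13: a a a a a a A  =>  a a a a a a a   (applied A -> a)
Final yield: a a a a a a a
Total rewrite steps: 13

13


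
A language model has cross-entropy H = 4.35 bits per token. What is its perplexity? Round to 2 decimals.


Perplexity formula: PP = 2^H
H = 4.35
PP = 2^4.35
Decompose: 2^4.35 = 2^4 * 2^0.35
2^4 = 16, 2^0.35 ~ 1.2745606
PP ~ 16 * 1.2745606 = 20.3929696
Rounded to 2 decimals: 20.39

20.39
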